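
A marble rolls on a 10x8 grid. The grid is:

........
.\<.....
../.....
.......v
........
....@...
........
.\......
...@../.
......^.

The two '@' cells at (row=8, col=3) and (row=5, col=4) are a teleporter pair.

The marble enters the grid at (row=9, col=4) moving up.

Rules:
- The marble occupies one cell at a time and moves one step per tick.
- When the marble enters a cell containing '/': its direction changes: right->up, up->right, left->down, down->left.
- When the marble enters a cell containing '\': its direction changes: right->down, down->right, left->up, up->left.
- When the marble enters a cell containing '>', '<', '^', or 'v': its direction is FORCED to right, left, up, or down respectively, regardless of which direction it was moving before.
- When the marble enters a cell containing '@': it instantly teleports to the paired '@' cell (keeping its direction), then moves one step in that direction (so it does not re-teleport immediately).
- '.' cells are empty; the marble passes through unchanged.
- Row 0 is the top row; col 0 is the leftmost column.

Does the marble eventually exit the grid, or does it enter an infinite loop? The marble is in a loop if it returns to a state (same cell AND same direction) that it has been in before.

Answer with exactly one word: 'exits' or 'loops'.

Answer: exits

Derivation:
Step 1: enter (9,4), '.' pass, move up to (8,4)
Step 2: enter (8,4), '.' pass, move up to (7,4)
Step 3: enter (7,4), '.' pass, move up to (6,4)
Step 4: enter (6,4), '.' pass, move up to (5,4)
Step 5: enter (5,4), '@' teleport (5,4)->(8,3), also enter (8,3), move up to (7,3)
Step 6: enter (7,3), '.' pass, move up to (6,3)
Step 7: enter (6,3), '.' pass, move up to (5,3)
Step 8: enter (5,3), '.' pass, move up to (4,3)
Step 9: enter (4,3), '.' pass, move up to (3,3)
Step 10: enter (3,3), '.' pass, move up to (2,3)
Step 11: enter (2,3), '.' pass, move up to (1,3)
Step 12: enter (1,3), '.' pass, move up to (0,3)
Step 13: enter (0,3), '.' pass, move up to (-1,3)
Step 14: at (-1,3) — EXIT via top edge, pos 3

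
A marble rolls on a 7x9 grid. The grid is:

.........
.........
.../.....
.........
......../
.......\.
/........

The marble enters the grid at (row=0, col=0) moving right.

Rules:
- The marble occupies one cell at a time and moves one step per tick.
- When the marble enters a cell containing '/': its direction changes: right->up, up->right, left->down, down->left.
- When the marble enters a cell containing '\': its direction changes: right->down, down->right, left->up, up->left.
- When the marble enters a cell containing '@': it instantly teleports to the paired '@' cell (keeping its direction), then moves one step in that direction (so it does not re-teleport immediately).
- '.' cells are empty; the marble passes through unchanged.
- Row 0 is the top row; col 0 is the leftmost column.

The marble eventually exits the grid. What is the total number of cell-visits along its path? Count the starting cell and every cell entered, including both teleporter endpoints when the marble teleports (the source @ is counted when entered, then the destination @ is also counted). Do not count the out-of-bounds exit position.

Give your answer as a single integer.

Step 1: enter (0,0), '.' pass, move right to (0,1)
Step 2: enter (0,1), '.' pass, move right to (0,2)
Step 3: enter (0,2), '.' pass, move right to (0,3)
Step 4: enter (0,3), '.' pass, move right to (0,4)
Step 5: enter (0,4), '.' pass, move right to (0,5)
Step 6: enter (0,5), '.' pass, move right to (0,6)
Step 7: enter (0,6), '.' pass, move right to (0,7)
Step 8: enter (0,7), '.' pass, move right to (0,8)
Step 9: enter (0,8), '.' pass, move right to (0,9)
Step 10: at (0,9) — EXIT via right edge, pos 0
Path length (cell visits): 9

Answer: 9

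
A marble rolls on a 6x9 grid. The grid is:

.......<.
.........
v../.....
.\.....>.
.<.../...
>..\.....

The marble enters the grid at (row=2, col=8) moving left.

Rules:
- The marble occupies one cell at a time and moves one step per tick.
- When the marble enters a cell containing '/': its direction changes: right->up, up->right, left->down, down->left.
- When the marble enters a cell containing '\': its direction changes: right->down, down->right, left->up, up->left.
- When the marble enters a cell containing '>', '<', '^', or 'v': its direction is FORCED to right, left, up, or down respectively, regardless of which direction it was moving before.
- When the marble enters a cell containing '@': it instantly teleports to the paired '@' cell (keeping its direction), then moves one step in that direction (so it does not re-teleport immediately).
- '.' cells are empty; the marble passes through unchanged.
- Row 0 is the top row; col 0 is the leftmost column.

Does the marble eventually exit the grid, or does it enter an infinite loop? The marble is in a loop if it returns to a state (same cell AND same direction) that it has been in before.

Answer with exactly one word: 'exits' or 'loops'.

Answer: exits

Derivation:
Step 1: enter (2,8), '.' pass, move left to (2,7)
Step 2: enter (2,7), '.' pass, move left to (2,6)
Step 3: enter (2,6), '.' pass, move left to (2,5)
Step 4: enter (2,5), '.' pass, move left to (2,4)
Step 5: enter (2,4), '.' pass, move left to (2,3)
Step 6: enter (2,3), '/' deflects left->down, move down to (3,3)
Step 7: enter (3,3), '.' pass, move down to (4,3)
Step 8: enter (4,3), '.' pass, move down to (5,3)
Step 9: enter (5,3), '\' deflects down->right, move right to (5,4)
Step 10: enter (5,4), '.' pass, move right to (5,5)
Step 11: enter (5,5), '.' pass, move right to (5,6)
Step 12: enter (5,6), '.' pass, move right to (5,7)
Step 13: enter (5,7), '.' pass, move right to (5,8)
Step 14: enter (5,8), '.' pass, move right to (5,9)
Step 15: at (5,9) — EXIT via right edge, pos 5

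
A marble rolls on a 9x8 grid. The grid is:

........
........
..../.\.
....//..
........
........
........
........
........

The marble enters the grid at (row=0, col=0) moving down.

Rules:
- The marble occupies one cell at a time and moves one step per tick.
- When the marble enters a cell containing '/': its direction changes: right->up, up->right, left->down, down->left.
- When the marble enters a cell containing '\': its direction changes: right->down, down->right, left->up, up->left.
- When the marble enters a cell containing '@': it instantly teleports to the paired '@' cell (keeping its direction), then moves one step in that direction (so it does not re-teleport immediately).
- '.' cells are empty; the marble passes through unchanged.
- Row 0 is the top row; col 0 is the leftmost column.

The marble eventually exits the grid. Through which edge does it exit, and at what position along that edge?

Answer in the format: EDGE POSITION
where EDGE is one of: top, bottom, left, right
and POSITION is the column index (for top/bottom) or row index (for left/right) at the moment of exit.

Answer: bottom 0

Derivation:
Step 1: enter (0,0), '.' pass, move down to (1,0)
Step 2: enter (1,0), '.' pass, move down to (2,0)
Step 3: enter (2,0), '.' pass, move down to (3,0)
Step 4: enter (3,0), '.' pass, move down to (4,0)
Step 5: enter (4,0), '.' pass, move down to (5,0)
Step 6: enter (5,0), '.' pass, move down to (6,0)
Step 7: enter (6,0), '.' pass, move down to (7,0)
Step 8: enter (7,0), '.' pass, move down to (8,0)
Step 9: enter (8,0), '.' pass, move down to (9,0)
Step 10: at (9,0) — EXIT via bottom edge, pos 0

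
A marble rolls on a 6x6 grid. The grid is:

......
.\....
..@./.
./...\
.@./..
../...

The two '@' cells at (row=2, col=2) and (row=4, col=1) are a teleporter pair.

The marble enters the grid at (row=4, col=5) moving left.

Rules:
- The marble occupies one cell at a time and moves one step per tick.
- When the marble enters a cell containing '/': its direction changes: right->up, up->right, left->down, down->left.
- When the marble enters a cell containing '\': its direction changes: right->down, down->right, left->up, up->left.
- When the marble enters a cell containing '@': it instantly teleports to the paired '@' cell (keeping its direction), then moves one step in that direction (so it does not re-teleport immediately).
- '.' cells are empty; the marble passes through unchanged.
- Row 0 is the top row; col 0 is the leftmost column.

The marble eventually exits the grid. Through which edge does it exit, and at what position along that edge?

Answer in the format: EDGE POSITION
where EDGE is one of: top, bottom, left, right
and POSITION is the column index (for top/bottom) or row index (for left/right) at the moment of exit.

Step 1: enter (4,5), '.' pass, move left to (4,4)
Step 2: enter (4,4), '.' pass, move left to (4,3)
Step 3: enter (4,3), '/' deflects left->down, move down to (5,3)
Step 4: enter (5,3), '.' pass, move down to (6,3)
Step 5: at (6,3) — EXIT via bottom edge, pos 3

Answer: bottom 3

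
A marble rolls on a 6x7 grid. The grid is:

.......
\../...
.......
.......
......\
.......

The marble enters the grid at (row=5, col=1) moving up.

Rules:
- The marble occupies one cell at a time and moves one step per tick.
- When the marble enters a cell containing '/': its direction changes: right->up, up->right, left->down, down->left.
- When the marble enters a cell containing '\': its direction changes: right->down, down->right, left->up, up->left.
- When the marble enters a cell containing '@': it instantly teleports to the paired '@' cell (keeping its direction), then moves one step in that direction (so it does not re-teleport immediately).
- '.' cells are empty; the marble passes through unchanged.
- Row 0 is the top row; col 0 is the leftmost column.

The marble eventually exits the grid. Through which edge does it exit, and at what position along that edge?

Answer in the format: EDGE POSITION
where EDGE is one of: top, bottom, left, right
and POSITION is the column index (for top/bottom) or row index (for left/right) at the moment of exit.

Answer: top 1

Derivation:
Step 1: enter (5,1), '.' pass, move up to (4,1)
Step 2: enter (4,1), '.' pass, move up to (3,1)
Step 3: enter (3,1), '.' pass, move up to (2,1)
Step 4: enter (2,1), '.' pass, move up to (1,1)
Step 5: enter (1,1), '.' pass, move up to (0,1)
Step 6: enter (0,1), '.' pass, move up to (-1,1)
Step 7: at (-1,1) — EXIT via top edge, pos 1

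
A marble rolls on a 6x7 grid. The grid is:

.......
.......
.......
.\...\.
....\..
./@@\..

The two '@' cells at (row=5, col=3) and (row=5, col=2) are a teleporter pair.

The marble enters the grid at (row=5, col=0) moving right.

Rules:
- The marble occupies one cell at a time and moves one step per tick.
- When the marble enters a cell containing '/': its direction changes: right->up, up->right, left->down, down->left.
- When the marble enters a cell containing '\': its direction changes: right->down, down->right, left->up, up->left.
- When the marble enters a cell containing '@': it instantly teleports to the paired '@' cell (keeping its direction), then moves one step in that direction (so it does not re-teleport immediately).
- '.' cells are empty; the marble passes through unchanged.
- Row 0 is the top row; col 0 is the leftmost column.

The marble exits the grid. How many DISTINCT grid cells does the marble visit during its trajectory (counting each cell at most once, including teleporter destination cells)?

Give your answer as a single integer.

Step 1: enter (5,0), '.' pass, move right to (5,1)
Step 2: enter (5,1), '/' deflects right->up, move up to (4,1)
Step 3: enter (4,1), '.' pass, move up to (3,1)
Step 4: enter (3,1), '\' deflects up->left, move left to (3,0)
Step 5: enter (3,0), '.' pass, move left to (3,-1)
Step 6: at (3,-1) — EXIT via left edge, pos 3
Distinct cells visited: 5 (path length 5)

Answer: 5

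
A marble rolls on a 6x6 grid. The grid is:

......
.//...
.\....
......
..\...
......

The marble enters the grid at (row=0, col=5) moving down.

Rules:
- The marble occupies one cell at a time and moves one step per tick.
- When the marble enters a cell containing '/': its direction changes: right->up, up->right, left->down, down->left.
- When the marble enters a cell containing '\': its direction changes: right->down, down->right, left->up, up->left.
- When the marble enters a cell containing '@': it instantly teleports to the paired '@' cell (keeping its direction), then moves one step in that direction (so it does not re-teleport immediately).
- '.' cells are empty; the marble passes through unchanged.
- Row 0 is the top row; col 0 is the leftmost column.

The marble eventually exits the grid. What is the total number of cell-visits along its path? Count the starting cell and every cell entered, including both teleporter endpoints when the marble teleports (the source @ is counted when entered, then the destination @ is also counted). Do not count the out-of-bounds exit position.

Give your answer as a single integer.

Answer: 6

Derivation:
Step 1: enter (0,5), '.' pass, move down to (1,5)
Step 2: enter (1,5), '.' pass, move down to (2,5)
Step 3: enter (2,5), '.' pass, move down to (3,5)
Step 4: enter (3,5), '.' pass, move down to (4,5)
Step 5: enter (4,5), '.' pass, move down to (5,5)
Step 6: enter (5,5), '.' pass, move down to (6,5)
Step 7: at (6,5) — EXIT via bottom edge, pos 5
Path length (cell visits): 6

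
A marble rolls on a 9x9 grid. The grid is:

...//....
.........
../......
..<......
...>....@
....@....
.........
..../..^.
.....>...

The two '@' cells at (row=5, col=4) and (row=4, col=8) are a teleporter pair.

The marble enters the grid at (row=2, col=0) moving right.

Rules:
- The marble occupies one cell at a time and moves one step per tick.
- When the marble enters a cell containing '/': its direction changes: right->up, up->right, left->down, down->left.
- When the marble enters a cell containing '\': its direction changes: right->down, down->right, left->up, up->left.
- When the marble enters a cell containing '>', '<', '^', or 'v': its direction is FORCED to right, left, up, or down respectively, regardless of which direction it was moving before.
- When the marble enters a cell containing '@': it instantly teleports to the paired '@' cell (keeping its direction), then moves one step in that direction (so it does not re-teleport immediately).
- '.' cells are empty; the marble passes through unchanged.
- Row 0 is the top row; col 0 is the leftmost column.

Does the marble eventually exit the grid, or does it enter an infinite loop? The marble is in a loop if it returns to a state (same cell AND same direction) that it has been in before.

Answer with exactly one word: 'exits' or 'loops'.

Step 1: enter (2,0), '.' pass, move right to (2,1)
Step 2: enter (2,1), '.' pass, move right to (2,2)
Step 3: enter (2,2), '/' deflects right->up, move up to (1,2)
Step 4: enter (1,2), '.' pass, move up to (0,2)
Step 5: enter (0,2), '.' pass, move up to (-1,2)
Step 6: at (-1,2) — EXIT via top edge, pos 2

Answer: exits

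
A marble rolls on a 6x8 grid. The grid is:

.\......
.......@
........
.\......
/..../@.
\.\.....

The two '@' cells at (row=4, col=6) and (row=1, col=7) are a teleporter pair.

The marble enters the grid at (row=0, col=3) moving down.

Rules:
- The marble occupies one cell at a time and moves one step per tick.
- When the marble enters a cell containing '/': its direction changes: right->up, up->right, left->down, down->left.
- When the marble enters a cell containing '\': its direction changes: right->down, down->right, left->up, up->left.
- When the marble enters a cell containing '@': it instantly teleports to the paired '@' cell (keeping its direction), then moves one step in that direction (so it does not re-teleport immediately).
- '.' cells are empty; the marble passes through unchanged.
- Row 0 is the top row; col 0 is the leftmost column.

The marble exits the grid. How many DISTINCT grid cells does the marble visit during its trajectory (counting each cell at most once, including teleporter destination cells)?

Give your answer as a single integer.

Answer: 6

Derivation:
Step 1: enter (0,3), '.' pass, move down to (1,3)
Step 2: enter (1,3), '.' pass, move down to (2,3)
Step 3: enter (2,3), '.' pass, move down to (3,3)
Step 4: enter (3,3), '.' pass, move down to (4,3)
Step 5: enter (4,3), '.' pass, move down to (5,3)
Step 6: enter (5,3), '.' pass, move down to (6,3)
Step 7: at (6,3) — EXIT via bottom edge, pos 3
Distinct cells visited: 6 (path length 6)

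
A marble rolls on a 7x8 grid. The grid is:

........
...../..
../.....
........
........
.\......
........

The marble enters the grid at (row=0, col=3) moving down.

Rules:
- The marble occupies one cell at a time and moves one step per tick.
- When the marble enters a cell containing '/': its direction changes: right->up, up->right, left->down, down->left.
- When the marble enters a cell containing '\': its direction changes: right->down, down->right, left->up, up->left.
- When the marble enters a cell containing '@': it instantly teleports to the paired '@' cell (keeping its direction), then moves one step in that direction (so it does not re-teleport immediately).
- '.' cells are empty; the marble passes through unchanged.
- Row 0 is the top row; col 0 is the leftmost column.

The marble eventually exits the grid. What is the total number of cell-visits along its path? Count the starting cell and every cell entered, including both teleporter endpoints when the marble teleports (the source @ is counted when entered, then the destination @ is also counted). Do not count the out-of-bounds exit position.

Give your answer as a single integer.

Answer: 7

Derivation:
Step 1: enter (0,3), '.' pass, move down to (1,3)
Step 2: enter (1,3), '.' pass, move down to (2,3)
Step 3: enter (2,3), '.' pass, move down to (3,3)
Step 4: enter (3,3), '.' pass, move down to (4,3)
Step 5: enter (4,3), '.' pass, move down to (5,3)
Step 6: enter (5,3), '.' pass, move down to (6,3)
Step 7: enter (6,3), '.' pass, move down to (7,3)
Step 8: at (7,3) — EXIT via bottom edge, pos 3
Path length (cell visits): 7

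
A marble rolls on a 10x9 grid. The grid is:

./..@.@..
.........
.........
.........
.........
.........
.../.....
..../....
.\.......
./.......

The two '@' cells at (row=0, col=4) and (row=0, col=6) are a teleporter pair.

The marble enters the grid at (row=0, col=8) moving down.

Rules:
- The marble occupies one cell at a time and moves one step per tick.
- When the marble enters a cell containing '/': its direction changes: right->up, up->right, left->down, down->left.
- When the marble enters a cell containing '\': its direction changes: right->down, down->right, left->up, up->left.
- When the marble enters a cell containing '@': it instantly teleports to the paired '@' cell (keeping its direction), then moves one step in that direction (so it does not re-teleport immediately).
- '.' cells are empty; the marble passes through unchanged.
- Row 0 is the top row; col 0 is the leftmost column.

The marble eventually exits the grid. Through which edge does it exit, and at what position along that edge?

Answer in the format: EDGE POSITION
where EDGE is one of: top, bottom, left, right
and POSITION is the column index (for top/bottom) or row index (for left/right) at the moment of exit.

Step 1: enter (0,8), '.' pass, move down to (1,8)
Step 2: enter (1,8), '.' pass, move down to (2,8)
Step 3: enter (2,8), '.' pass, move down to (3,8)
Step 4: enter (3,8), '.' pass, move down to (4,8)
Step 5: enter (4,8), '.' pass, move down to (5,8)
Step 6: enter (5,8), '.' pass, move down to (6,8)
Step 7: enter (6,8), '.' pass, move down to (7,8)
Step 8: enter (7,8), '.' pass, move down to (8,8)
Step 9: enter (8,8), '.' pass, move down to (9,8)
Step 10: enter (9,8), '.' pass, move down to (10,8)
Step 11: at (10,8) — EXIT via bottom edge, pos 8

Answer: bottom 8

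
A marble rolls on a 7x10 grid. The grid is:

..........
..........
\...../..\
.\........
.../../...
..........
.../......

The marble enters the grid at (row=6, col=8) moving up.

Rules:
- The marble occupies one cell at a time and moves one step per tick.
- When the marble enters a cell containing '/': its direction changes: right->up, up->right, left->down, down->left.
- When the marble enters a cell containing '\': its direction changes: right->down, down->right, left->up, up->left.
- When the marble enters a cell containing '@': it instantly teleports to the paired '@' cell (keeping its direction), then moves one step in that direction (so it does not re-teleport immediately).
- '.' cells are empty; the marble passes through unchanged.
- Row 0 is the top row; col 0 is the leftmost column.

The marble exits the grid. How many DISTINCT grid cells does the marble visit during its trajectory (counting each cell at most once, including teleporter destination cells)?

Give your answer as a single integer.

Step 1: enter (6,8), '.' pass, move up to (5,8)
Step 2: enter (5,8), '.' pass, move up to (4,8)
Step 3: enter (4,8), '.' pass, move up to (3,8)
Step 4: enter (3,8), '.' pass, move up to (2,8)
Step 5: enter (2,8), '.' pass, move up to (1,8)
Step 6: enter (1,8), '.' pass, move up to (0,8)
Step 7: enter (0,8), '.' pass, move up to (-1,8)
Step 8: at (-1,8) — EXIT via top edge, pos 8
Distinct cells visited: 7 (path length 7)

Answer: 7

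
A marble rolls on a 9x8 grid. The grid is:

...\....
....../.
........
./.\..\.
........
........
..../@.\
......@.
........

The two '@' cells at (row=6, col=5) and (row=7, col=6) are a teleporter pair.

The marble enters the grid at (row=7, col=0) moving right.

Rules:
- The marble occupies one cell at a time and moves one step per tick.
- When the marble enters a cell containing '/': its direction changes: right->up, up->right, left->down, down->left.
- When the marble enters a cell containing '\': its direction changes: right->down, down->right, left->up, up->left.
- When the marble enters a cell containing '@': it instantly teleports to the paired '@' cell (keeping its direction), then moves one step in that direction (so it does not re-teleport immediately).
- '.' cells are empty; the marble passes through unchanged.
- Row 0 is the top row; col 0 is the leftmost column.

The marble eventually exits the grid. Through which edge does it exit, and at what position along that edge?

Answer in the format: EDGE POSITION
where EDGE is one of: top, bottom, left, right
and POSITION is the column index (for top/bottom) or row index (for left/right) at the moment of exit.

Answer: bottom 7

Derivation:
Step 1: enter (7,0), '.' pass, move right to (7,1)
Step 2: enter (7,1), '.' pass, move right to (7,2)
Step 3: enter (7,2), '.' pass, move right to (7,3)
Step 4: enter (7,3), '.' pass, move right to (7,4)
Step 5: enter (7,4), '.' pass, move right to (7,5)
Step 6: enter (7,5), '.' pass, move right to (7,6)
Step 7: enter (7,6), '@' teleport (7,6)->(6,5), also enter (6,5), move right to (6,6)
Step 8: enter (6,6), '.' pass, move right to (6,7)
Step 9: enter (6,7), '\' deflects right->down, move down to (7,7)
Step 10: enter (7,7), '.' pass, move down to (8,7)
Step 11: enter (8,7), '.' pass, move down to (9,7)
Step 12: at (9,7) — EXIT via bottom edge, pos 7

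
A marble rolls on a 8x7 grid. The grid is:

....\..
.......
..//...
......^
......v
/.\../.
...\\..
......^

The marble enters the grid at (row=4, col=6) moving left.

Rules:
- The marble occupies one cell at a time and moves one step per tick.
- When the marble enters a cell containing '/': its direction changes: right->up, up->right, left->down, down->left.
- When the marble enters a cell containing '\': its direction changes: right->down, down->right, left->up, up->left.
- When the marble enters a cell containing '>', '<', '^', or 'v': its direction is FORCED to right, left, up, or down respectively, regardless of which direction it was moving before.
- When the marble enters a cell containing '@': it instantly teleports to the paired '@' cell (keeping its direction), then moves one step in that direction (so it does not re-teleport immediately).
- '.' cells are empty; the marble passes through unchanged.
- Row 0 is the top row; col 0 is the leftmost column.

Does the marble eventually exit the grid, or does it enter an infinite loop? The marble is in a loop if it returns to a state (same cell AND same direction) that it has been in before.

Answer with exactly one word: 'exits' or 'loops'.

Step 1: enter (4,6), 'v' forces left->down, move down to (5,6)
Step 2: enter (5,6), '.' pass, move down to (6,6)
Step 3: enter (6,6), '.' pass, move down to (7,6)
Step 4: enter (7,6), '^' forces down->up, move up to (6,6)
Step 5: enter (6,6), '.' pass, move up to (5,6)
Step 6: enter (5,6), '.' pass, move up to (4,6)
Step 7: enter (4,6), 'v' forces up->down, move down to (5,6)
Step 8: at (5,6) dir=down — LOOP DETECTED (seen before)

Answer: loops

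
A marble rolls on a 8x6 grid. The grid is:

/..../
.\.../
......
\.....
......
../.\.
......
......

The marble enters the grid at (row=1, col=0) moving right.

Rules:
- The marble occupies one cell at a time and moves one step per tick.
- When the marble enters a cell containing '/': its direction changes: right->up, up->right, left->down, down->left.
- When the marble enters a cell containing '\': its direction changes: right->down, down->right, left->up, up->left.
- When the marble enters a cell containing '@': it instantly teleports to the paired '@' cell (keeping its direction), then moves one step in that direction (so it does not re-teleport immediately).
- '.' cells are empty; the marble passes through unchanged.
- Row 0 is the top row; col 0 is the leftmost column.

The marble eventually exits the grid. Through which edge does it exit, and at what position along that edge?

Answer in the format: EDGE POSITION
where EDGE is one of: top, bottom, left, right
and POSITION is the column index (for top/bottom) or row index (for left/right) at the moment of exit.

Answer: bottom 1

Derivation:
Step 1: enter (1,0), '.' pass, move right to (1,1)
Step 2: enter (1,1), '\' deflects right->down, move down to (2,1)
Step 3: enter (2,1), '.' pass, move down to (3,1)
Step 4: enter (3,1), '.' pass, move down to (4,1)
Step 5: enter (4,1), '.' pass, move down to (5,1)
Step 6: enter (5,1), '.' pass, move down to (6,1)
Step 7: enter (6,1), '.' pass, move down to (7,1)
Step 8: enter (7,1), '.' pass, move down to (8,1)
Step 9: at (8,1) — EXIT via bottom edge, pos 1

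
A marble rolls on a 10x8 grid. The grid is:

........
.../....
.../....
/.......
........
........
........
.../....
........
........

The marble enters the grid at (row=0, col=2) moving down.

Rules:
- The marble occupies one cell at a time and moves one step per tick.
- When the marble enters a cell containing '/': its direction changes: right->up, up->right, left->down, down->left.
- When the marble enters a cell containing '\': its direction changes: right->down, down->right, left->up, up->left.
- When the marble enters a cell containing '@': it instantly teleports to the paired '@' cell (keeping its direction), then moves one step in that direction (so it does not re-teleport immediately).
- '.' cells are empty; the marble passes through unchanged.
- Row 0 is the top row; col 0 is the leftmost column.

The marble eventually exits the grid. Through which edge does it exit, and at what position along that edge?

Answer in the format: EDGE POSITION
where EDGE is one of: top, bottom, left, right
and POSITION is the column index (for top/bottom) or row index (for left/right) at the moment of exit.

Answer: bottom 2

Derivation:
Step 1: enter (0,2), '.' pass, move down to (1,2)
Step 2: enter (1,2), '.' pass, move down to (2,2)
Step 3: enter (2,2), '.' pass, move down to (3,2)
Step 4: enter (3,2), '.' pass, move down to (4,2)
Step 5: enter (4,2), '.' pass, move down to (5,2)
Step 6: enter (5,2), '.' pass, move down to (6,2)
Step 7: enter (6,2), '.' pass, move down to (7,2)
Step 8: enter (7,2), '.' pass, move down to (8,2)
Step 9: enter (8,2), '.' pass, move down to (9,2)
Step 10: enter (9,2), '.' pass, move down to (10,2)
Step 11: at (10,2) — EXIT via bottom edge, pos 2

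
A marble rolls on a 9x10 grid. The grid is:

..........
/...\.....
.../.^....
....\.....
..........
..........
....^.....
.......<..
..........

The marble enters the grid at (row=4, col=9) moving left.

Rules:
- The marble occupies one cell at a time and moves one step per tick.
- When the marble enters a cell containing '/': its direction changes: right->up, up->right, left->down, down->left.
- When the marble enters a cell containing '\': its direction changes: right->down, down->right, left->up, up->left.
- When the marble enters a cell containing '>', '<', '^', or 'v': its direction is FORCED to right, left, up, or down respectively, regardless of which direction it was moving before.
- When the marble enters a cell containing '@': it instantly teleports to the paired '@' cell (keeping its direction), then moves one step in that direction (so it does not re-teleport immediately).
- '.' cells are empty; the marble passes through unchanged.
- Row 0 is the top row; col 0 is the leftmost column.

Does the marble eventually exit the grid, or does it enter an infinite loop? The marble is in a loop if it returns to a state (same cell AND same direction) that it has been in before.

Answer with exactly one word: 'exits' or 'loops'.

Step 1: enter (4,9), '.' pass, move left to (4,8)
Step 2: enter (4,8), '.' pass, move left to (4,7)
Step 3: enter (4,7), '.' pass, move left to (4,6)
Step 4: enter (4,6), '.' pass, move left to (4,5)
Step 5: enter (4,5), '.' pass, move left to (4,4)
Step 6: enter (4,4), '.' pass, move left to (4,3)
Step 7: enter (4,3), '.' pass, move left to (4,2)
Step 8: enter (4,2), '.' pass, move left to (4,1)
Step 9: enter (4,1), '.' pass, move left to (4,0)
Step 10: enter (4,0), '.' pass, move left to (4,-1)
Step 11: at (4,-1) — EXIT via left edge, pos 4

Answer: exits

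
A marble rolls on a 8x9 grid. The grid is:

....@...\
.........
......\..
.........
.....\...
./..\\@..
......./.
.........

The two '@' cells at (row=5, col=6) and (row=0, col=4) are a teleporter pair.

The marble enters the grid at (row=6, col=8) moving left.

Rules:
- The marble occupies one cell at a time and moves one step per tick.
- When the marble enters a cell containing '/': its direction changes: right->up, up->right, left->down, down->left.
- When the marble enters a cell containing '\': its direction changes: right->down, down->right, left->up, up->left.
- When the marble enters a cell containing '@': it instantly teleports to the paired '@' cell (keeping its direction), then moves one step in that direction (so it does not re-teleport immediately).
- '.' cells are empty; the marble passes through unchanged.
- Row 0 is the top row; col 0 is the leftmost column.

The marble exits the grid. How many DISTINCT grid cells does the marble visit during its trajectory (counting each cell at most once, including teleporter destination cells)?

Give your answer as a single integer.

Step 1: enter (6,8), '.' pass, move left to (6,7)
Step 2: enter (6,7), '/' deflects left->down, move down to (7,7)
Step 3: enter (7,7), '.' pass, move down to (8,7)
Step 4: at (8,7) — EXIT via bottom edge, pos 7
Distinct cells visited: 3 (path length 3)

Answer: 3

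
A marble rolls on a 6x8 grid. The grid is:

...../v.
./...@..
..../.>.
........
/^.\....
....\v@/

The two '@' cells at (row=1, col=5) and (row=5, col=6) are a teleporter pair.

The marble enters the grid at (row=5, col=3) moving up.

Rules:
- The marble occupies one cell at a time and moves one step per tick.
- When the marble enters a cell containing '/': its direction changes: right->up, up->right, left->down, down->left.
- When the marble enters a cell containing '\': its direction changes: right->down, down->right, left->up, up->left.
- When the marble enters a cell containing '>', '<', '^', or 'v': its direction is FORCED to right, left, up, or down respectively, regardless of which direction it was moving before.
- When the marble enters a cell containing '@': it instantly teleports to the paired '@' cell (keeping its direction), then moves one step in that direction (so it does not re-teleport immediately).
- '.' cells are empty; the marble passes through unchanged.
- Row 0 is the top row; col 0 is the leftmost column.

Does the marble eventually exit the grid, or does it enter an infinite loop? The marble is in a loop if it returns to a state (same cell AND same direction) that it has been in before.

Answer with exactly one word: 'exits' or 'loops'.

Answer: exits

Derivation:
Step 1: enter (5,3), '.' pass, move up to (4,3)
Step 2: enter (4,3), '\' deflects up->left, move left to (4,2)
Step 3: enter (4,2), '.' pass, move left to (4,1)
Step 4: enter (4,1), '^' forces left->up, move up to (3,1)
Step 5: enter (3,1), '.' pass, move up to (2,1)
Step 6: enter (2,1), '.' pass, move up to (1,1)
Step 7: enter (1,1), '/' deflects up->right, move right to (1,2)
Step 8: enter (1,2), '.' pass, move right to (1,3)
Step 9: enter (1,3), '.' pass, move right to (1,4)
Step 10: enter (1,4), '.' pass, move right to (1,5)
Step 11: enter (1,5), '@' teleport (1,5)->(5,6), also enter (5,6), move right to (5,7)
Step 12: enter (5,7), '/' deflects right->up, move up to (4,7)
Step 13: enter (4,7), '.' pass, move up to (3,7)
Step 14: enter (3,7), '.' pass, move up to (2,7)
Step 15: enter (2,7), '.' pass, move up to (1,7)
Step 16: enter (1,7), '.' pass, move up to (0,7)
Step 17: enter (0,7), '.' pass, move up to (-1,7)
Step 18: at (-1,7) — EXIT via top edge, pos 7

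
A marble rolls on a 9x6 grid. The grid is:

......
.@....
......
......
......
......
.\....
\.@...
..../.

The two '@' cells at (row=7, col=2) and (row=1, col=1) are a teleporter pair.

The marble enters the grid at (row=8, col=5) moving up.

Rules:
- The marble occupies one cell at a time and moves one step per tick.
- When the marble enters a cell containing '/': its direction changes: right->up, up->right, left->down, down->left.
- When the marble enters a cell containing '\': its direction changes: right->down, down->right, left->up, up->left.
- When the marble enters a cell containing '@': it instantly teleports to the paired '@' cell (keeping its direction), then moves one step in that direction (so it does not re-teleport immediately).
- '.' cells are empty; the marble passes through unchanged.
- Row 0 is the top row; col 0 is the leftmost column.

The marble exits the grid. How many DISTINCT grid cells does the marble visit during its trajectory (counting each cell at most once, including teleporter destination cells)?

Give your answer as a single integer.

Answer: 9

Derivation:
Step 1: enter (8,5), '.' pass, move up to (7,5)
Step 2: enter (7,5), '.' pass, move up to (6,5)
Step 3: enter (6,5), '.' pass, move up to (5,5)
Step 4: enter (5,5), '.' pass, move up to (4,5)
Step 5: enter (4,5), '.' pass, move up to (3,5)
Step 6: enter (3,5), '.' pass, move up to (2,5)
Step 7: enter (2,5), '.' pass, move up to (1,5)
Step 8: enter (1,5), '.' pass, move up to (0,5)
Step 9: enter (0,5), '.' pass, move up to (-1,5)
Step 10: at (-1,5) — EXIT via top edge, pos 5
Distinct cells visited: 9 (path length 9)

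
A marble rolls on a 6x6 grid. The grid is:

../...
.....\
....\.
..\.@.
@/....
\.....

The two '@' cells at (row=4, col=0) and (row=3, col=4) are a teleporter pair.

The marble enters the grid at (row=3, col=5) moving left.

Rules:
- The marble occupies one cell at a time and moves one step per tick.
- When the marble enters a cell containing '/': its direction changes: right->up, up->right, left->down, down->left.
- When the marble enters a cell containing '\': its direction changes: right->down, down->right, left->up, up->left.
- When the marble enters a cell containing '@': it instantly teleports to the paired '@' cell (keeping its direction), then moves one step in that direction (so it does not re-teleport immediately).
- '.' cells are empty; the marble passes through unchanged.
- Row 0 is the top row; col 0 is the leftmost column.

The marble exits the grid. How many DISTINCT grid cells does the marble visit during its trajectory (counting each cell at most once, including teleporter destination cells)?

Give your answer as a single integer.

Step 1: enter (3,5), '.' pass, move left to (3,4)
Step 2: enter (3,4), '@' teleport (3,4)->(4,0), also enter (4,0), move left to (4,-1)
Step 3: at (4,-1) — EXIT via left edge, pos 4
Distinct cells visited: 3 (path length 3)

Answer: 3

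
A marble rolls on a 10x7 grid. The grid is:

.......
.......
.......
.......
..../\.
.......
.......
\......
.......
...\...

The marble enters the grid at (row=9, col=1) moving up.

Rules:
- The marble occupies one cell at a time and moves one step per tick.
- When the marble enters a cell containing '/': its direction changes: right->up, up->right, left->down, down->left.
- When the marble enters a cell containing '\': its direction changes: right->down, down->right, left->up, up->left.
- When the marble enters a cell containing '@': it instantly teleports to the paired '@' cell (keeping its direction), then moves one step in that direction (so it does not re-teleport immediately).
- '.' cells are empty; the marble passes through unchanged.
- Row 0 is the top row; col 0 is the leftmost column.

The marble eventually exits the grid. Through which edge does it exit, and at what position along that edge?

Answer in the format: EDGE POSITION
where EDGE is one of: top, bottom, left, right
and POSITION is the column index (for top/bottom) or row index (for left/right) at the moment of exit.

Answer: top 1

Derivation:
Step 1: enter (9,1), '.' pass, move up to (8,1)
Step 2: enter (8,1), '.' pass, move up to (7,1)
Step 3: enter (7,1), '.' pass, move up to (6,1)
Step 4: enter (6,1), '.' pass, move up to (5,1)
Step 5: enter (5,1), '.' pass, move up to (4,1)
Step 6: enter (4,1), '.' pass, move up to (3,1)
Step 7: enter (3,1), '.' pass, move up to (2,1)
Step 8: enter (2,1), '.' pass, move up to (1,1)
Step 9: enter (1,1), '.' pass, move up to (0,1)
Step 10: enter (0,1), '.' pass, move up to (-1,1)
Step 11: at (-1,1) — EXIT via top edge, pos 1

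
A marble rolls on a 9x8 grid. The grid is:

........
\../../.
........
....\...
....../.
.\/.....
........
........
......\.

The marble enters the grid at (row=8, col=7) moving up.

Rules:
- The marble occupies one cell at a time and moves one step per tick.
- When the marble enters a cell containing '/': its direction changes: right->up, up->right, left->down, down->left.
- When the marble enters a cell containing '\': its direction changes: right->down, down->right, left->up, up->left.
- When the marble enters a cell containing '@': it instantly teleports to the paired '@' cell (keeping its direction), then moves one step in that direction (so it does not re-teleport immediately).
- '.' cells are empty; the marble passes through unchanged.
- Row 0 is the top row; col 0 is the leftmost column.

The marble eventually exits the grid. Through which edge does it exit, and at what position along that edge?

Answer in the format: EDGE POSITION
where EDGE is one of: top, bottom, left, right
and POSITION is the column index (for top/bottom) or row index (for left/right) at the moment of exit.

Step 1: enter (8,7), '.' pass, move up to (7,7)
Step 2: enter (7,7), '.' pass, move up to (6,7)
Step 3: enter (6,7), '.' pass, move up to (5,7)
Step 4: enter (5,7), '.' pass, move up to (4,7)
Step 5: enter (4,7), '.' pass, move up to (3,7)
Step 6: enter (3,7), '.' pass, move up to (2,7)
Step 7: enter (2,7), '.' pass, move up to (1,7)
Step 8: enter (1,7), '.' pass, move up to (0,7)
Step 9: enter (0,7), '.' pass, move up to (-1,7)
Step 10: at (-1,7) — EXIT via top edge, pos 7

Answer: top 7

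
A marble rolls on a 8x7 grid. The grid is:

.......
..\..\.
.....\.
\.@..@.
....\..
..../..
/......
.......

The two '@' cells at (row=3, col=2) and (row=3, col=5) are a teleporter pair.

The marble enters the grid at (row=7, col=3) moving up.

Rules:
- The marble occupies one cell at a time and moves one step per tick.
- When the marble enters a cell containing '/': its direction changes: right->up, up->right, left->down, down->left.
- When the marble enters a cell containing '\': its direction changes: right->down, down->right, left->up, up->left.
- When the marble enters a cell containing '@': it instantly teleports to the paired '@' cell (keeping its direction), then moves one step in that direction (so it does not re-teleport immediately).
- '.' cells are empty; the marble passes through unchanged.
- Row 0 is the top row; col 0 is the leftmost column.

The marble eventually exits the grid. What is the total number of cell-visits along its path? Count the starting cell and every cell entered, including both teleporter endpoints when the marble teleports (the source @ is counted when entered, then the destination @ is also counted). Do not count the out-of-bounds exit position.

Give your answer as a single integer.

Step 1: enter (7,3), '.' pass, move up to (6,3)
Step 2: enter (6,3), '.' pass, move up to (5,3)
Step 3: enter (5,3), '.' pass, move up to (4,3)
Step 4: enter (4,3), '.' pass, move up to (3,3)
Step 5: enter (3,3), '.' pass, move up to (2,3)
Step 6: enter (2,3), '.' pass, move up to (1,3)
Step 7: enter (1,3), '.' pass, move up to (0,3)
Step 8: enter (0,3), '.' pass, move up to (-1,3)
Step 9: at (-1,3) — EXIT via top edge, pos 3
Path length (cell visits): 8

Answer: 8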